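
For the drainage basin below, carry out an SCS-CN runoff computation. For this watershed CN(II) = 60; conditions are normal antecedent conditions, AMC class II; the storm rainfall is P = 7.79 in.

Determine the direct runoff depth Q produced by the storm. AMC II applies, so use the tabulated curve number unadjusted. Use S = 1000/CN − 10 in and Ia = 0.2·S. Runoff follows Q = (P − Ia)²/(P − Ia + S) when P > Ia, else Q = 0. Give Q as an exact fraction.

AMC II — tabulated CN = 60 applies directly.
Retention S: 1000/CN − 10 with CN=60.000 → S = 20/3 ≈ 6.667 in
Initial abstraction Ia = S/5 = (20/3)/5 = 4/3 ≈ 1.333 in
Excess rainfall: 7.790 − 1.333 = 6.457 in; P > Ia so Q > 0
Q = (1937/300)²/((1937/300) + 20/3) = (3751969/90000)/(3937/300) = 3751969/1181100 in ≈ 3.177 in

Q = 3751969/1181100 in ≈ 3.177 in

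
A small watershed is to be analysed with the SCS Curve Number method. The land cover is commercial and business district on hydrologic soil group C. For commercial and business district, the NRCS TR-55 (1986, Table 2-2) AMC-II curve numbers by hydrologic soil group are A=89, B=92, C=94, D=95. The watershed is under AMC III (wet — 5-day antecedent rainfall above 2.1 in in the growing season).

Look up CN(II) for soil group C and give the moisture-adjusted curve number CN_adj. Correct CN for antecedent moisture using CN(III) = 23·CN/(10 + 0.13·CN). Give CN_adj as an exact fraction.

CN_adj = 108100/1111 ≈ 97.300

NRCS table: commercial and business district, soil group C → CN(II) = 94
CN(III) from CN(II)=94: (23·94)/(10 + 0.13·94) = 108100/1111 ≈ 97.300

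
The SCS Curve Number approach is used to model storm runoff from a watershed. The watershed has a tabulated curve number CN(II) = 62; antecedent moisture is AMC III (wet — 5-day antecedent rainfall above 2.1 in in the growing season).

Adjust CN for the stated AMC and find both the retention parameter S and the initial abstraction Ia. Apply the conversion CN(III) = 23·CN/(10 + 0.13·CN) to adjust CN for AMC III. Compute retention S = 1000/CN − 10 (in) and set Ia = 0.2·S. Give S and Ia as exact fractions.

CN(III) from CN(II)=62: (23·62)/(10 + 0.13·62) = 71300/903 ≈ 78.959
Max retention: S = 1000/(71300/903) − 10 = 1900/713 in (≈ 2.665 in)
Ia = 0.2S: 0.2·2.665 = 0.533 in (exactly 380/713)

S = 1900/713 in ≈ 2.665 in; Ia = 380/713 in ≈ 0.533 in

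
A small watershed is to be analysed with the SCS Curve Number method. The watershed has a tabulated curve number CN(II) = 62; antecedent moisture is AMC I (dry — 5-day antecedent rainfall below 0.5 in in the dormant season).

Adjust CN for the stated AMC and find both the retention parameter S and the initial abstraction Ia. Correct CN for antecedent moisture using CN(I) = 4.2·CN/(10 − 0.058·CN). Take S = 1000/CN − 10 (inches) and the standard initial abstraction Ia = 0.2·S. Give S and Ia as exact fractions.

S = 9500/651 in ≈ 14.593 in; Ia = 1900/651 in ≈ 2.919 in

CN(I) from CN(II)=62: (4.2·62)/(10 − 0.058·62) = 65100/1601 ≈ 40.662
S = 1000/(65100/1601) − 10 = 9500/651 in ≈ 14.593 in
Ia = 0.2·(9500/651) = 1900/651 in ≈ 2.919 in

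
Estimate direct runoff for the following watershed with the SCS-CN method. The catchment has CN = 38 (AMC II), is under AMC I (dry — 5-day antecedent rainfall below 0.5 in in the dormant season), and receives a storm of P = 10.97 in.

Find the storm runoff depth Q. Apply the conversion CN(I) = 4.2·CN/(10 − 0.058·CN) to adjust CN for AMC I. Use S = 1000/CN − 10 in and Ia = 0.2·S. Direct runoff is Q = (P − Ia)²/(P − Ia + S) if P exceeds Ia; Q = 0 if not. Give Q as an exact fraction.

Q = 16308056209/66940349700 in ≈ 0.244 in

Adjust CN=38 to AMC I: 4.2·38/(10 − 0.058·38) → (798/5) ÷ (1949/250) = 39900/1949 ≈ 20.472
Retention S: 1000/CN − 10 with CN=20.472 → S = 15500/399 ≈ 38.847 in
Ia = 0.2S: 0.2·38.847 = 7.769 in (exactly 3100/399)
P − Ia = 10.970 − 7.769 = 127703/39900 ≈ 3.201 in (> 0, runoff occurs)
Q: (127703/39900)² ÷ (1677703/39900) = 16308056209/66940349700 in (≈ 0.244 in)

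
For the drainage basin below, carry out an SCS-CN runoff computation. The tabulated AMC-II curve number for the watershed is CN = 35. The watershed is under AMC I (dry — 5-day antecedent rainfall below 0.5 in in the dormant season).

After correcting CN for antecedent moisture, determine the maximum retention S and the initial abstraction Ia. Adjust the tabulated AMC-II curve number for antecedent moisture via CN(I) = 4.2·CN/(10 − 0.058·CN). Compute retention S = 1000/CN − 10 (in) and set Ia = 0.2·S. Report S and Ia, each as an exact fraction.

S = 6500/147 in ≈ 44.218 in; Ia = 1300/147 in ≈ 8.844 in

Dry (AMC I): CN(I) = 4.2·35/(10 − 0.058·35) = 147/(797/100) = 14700/797 ≈ 18.444
Retention S: 1000/CN − 10 with CN=18.444 → S = 6500/147 ≈ 44.218 in
Ia = 0.2S: 0.2·44.218 = 8.844 in (exactly 1300/147)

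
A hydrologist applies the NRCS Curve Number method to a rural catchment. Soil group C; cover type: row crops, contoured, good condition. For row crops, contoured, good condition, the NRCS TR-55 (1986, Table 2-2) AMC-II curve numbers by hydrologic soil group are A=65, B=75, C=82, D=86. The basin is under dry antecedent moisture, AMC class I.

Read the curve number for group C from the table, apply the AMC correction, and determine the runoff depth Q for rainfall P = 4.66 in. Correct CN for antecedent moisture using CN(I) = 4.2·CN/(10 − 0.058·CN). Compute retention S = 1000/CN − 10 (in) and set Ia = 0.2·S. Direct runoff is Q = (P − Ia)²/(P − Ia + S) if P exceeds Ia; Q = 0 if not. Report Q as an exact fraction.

NRCS table: row crops, contoured, good condition, soil group C → CN(II) = 82
Dry (AMC I): CN(I) = 4.2·82/(10 − 0.058·82) = (1722/5)/(1311/250) = 28700/437 ≈ 65.675
Max retention: S = 1000/(28700/437) − 10 = 1500/287 in (≈ 5.226 in)
Initial abstraction Ia = S/5 = (1500/287)/5 = 300/287 ≈ 1.045 in
Since P=4.660 > Ia=1.045: effective rainfall P−Ia = 51871/14350 in
Q = (51871/14350)²/((51871/14350) + 1500/287) = (2690600641/205922500)/(126871/14350) = 2690600641/1820598850 in ≈ 1.478 in

Q = 2690600641/1820598850 in ≈ 1.478 in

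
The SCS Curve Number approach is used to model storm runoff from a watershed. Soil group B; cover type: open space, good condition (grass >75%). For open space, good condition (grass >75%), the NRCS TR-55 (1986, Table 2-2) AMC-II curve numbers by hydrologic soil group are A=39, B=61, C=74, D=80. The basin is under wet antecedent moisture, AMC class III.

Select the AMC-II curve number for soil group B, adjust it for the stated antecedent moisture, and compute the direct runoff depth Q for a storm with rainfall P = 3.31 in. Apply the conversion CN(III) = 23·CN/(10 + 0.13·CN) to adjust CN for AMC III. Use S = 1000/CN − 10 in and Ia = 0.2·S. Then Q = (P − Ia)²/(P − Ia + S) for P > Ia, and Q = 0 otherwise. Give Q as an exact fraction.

Q = 149299550449/108927937900 in ≈ 1.371 in

NRCS table: open space, good condition (grass >75%), soil group B → CN(II) = 61
CN(III) from CN(II)=61: (23·61)/(10 + 0.13·61) = 140300/1793 ≈ 78.249
Retention S: 1000/CN − 10 with CN=78.249 → S = 3900/1403 ≈ 2.780 in
Ia = 0.2·(3900/1403) = 780/1403 in ≈ 0.556 in
P − Ia = 3.310 − 0.556 = 386393/140300 ≈ 2.754 in (> 0, runoff occurs)
Runoff Q = (P−Ia)²/(P−Ia+S) = (2.754)²/(2.754+2.780) = 149299550449/108927937900 ≈ 1.371 in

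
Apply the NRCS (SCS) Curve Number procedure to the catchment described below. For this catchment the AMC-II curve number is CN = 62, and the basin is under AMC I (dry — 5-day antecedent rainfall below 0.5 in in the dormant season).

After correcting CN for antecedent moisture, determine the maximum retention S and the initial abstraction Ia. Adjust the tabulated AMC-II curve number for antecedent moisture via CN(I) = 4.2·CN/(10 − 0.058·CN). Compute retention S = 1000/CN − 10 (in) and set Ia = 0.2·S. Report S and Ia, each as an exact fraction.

S = 9500/651 in ≈ 14.593 in; Ia = 1900/651 in ≈ 2.919 in

Dry (AMC I): CN(I) = 4.2·62/(10 − 0.058·62) = (1302/5)/(1601/250) = 65100/1601 ≈ 40.662
S = 1000/(65100/1601) − 10 = 9500/651 in ≈ 14.593 in
Initial abstraction Ia = S/5 = (9500/651)/5 = 1900/651 ≈ 2.919 in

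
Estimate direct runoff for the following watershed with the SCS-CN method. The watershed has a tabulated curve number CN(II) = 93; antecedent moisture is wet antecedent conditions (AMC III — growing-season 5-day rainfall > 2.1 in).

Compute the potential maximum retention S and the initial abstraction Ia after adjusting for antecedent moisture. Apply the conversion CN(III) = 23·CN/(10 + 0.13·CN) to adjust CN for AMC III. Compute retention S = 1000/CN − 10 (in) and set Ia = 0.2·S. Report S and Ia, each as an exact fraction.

CN(III) from CN(II)=93: (23·93)/(10 + 0.13·93) = 213900/2209 ≈ 96.831
Max retention: S = 1000/(213900/2209) − 10 = 700/2139 in (≈ 0.327 in)
Ia = 0.2S: 0.2·0.327 = 0.065 in (exactly 140/2139)

S = 700/2139 in ≈ 0.327 in; Ia = 140/2139 in ≈ 0.065 in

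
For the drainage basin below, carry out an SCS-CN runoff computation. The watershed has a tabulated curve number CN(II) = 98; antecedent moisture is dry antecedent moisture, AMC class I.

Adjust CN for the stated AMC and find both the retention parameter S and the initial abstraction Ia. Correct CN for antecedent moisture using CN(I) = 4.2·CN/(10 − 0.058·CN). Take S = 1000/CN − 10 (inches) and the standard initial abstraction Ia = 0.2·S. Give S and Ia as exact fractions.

S = 500/1029 in ≈ 0.486 in; Ia = 100/1029 in ≈ 0.097 in

CN(I) from CN(II)=98: (4.2·98)/(10 − 0.058·98) = 102900/1079 ≈ 95.366
Max retention: S = 1000/(102900/1079) − 10 = 500/1029 in (≈ 0.486 in)
Initial abstraction Ia = S/5 = (500/1029)/5 = 100/1029 ≈ 0.097 in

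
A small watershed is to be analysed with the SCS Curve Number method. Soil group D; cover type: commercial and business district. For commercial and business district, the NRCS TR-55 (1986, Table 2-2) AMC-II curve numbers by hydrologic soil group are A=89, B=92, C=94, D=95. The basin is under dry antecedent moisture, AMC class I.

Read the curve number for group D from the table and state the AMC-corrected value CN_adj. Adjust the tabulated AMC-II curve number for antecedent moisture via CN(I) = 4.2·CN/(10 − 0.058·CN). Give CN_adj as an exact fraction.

CN_adj = 39900/449 ≈ 88.864

NRCS table: commercial and business district, soil group D → CN(II) = 95
Adjust CN=95 to AMC I: 4.2·95/(10 − 0.058·95) → 399 ÷ (449/100) = 39900/449 ≈ 88.864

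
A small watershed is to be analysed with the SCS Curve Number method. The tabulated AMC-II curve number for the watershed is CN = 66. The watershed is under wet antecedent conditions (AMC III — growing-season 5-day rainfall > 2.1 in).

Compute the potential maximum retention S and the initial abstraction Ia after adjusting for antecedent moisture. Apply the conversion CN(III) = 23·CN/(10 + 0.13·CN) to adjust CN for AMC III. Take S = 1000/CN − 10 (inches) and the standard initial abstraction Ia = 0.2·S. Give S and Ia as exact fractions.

Adjust CN=66 to AMC III: 23·66/(10 + 0.13·66) → 1518 ÷ (929/50) = 75900/929 ≈ 81.701
Retention S: 1000/CN − 10 with CN=81.701 → S = 1700/759 ≈ 2.240 in
Ia = 0.2S: 0.2·2.240 = 0.448 in (exactly 340/759)

S = 1700/759 in ≈ 2.240 in; Ia = 340/759 in ≈ 0.448 in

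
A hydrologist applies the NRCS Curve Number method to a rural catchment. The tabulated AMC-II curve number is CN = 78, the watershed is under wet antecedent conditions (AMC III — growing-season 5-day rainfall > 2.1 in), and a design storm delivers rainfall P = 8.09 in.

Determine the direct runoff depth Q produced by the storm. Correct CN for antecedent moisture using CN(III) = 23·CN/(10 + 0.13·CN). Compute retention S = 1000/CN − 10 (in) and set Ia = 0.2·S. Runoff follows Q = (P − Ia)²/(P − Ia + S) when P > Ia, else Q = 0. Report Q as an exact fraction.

Q = 495155690929/72986468100 in ≈ 6.784 in

Adjust CN=78 to AMC III: 23·78/(10 + 0.13·78) → 1794 ÷ (1007/50) = 89700/1007 ≈ 89.076
Max retention: S = 1000/(89700/1007) − 10 = 1100/897 in (≈ 1.226 in)
Ia = 0.2·(1100/897) = 220/897 in ≈ 0.245 in
P − Ia = 8.090 − 0.245 = 703673/89700 ≈ 7.845 in (> 0, runoff occurs)
Q = (703673/89700)²/((703673/89700) + 1100/897) = (495155690929/8046090000)/(813673/89700) = 495155690929/72986468100 in ≈ 6.784 in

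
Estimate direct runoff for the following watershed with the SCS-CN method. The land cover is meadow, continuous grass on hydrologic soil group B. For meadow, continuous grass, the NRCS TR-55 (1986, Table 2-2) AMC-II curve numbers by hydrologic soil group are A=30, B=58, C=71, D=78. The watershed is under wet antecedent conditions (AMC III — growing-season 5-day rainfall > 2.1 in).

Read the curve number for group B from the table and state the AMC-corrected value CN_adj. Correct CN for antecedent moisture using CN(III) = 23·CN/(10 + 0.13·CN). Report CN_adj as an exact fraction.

CN_adj = 66700/877 ≈ 76.055

NRCS table: meadow, continuous grass, soil group B → CN(II) = 58
Adjust CN=58 to AMC III: 23·58/(10 + 0.13·58) → 1334 ÷ (877/50) = 66700/877 ≈ 76.055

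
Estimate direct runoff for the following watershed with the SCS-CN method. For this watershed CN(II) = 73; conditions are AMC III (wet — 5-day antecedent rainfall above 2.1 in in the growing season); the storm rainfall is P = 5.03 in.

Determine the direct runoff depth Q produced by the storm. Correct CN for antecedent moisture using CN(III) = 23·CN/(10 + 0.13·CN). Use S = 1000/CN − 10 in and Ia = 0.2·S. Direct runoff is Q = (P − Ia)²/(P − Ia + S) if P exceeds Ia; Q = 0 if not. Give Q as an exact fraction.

Adjust CN=73 to AMC III: 23·73/(10 + 0.13·73) → 1679 ÷ (1949/100) = 167900/1949 ≈ 86.147
Retention S: 1000/CN − 10 with CN=86.147 → S = 2700/1679 ≈ 1.608 in
Initial abstraction Ia = S/5 = (2700/1679)/5 = 540/1679 ≈ 0.322 in
Since P=5.030 > Ia=0.322: effective rainfall P−Ia = 790537/167900 in
Q = (790537/167900)²/((790537/167900) + 2700/1679) = (624948748369/28190410000)/(1060537/167900) = 624948748369/178064162300 in ≈ 3.510 in

Q = 624948748369/178064162300 in ≈ 3.510 in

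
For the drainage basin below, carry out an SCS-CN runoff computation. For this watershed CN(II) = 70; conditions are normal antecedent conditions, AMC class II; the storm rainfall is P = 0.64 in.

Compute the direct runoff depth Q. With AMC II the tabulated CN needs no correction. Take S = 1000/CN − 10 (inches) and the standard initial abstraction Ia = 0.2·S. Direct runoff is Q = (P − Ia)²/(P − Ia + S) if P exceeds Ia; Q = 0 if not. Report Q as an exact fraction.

Q = 0 in ≈ 0.000 in

CN(II) = 70; AMC II needs no correction.
Retention S: 1000/CN − 10 with CN=70.000 → S = 30/7 ≈ 4.286 in
Initial abstraction Ia = S/5 = (30/7)/5 = 6/7 ≈ 0.857 in
P = 0.640 ≤ Ia = 0.857 in: entire storm abstracted, Q = 0.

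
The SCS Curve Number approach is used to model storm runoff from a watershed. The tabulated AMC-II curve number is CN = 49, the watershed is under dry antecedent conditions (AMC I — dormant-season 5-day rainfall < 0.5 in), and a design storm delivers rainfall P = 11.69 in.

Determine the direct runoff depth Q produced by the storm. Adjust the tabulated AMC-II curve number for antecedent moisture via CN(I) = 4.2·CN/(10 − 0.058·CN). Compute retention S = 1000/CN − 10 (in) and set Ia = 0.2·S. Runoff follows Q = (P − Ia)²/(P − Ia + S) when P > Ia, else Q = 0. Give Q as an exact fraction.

Q = 53345755089/37077168100 in ≈ 1.439 in

Adjust CN=49 to AMC I: 4.2·49/(10 − 0.058·49) → (1029/5) ÷ (3579/500) = 34300/1193 ≈ 28.751
Max retention: S = 1000/(34300/1193) − 10 = 8500/343 in (≈ 24.781 in)
Ia = 0.2S: 0.2·24.781 = 4.956 in (exactly 1700/343)
Excess rainfall: 11.690 − 4.956 = 6.734 in; P > Ia so Q > 0
Q = (230967/34300)²/((230967/34300) + 8500/343) = (53345755089/1176490000)/(1080967/34300) = 53345755089/37077168100 in ≈ 1.439 in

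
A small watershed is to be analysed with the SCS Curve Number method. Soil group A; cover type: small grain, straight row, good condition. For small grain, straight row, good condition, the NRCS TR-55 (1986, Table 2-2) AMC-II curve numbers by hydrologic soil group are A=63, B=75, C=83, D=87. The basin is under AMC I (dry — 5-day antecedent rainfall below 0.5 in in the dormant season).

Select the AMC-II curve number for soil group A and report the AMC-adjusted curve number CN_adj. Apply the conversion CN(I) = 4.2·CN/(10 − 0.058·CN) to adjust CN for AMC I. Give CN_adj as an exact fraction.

NRCS table: small grain, straight row, good condition, soil group A → CN(II) = 63
CN(I) from CN(II)=63: (4.2·63)/(10 − 0.058·63) = 132300/3173 ≈ 41.696

CN_adj = 132300/3173 ≈ 41.696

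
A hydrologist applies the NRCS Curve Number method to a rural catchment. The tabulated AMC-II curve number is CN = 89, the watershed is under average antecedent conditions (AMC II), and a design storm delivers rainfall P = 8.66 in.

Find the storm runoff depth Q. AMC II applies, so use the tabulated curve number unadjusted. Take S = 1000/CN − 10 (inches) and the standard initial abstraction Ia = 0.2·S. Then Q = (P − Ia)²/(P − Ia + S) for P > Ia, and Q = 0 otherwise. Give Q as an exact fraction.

Q = 1401528969/191069650 in ≈ 7.335 in

AMC II — tabulated CN = 89 applies directly.
Max retention: S = 1000/89 − 10 = 110/89 in (≈ 1.236 in)
Ia = 0.2·(110/89) = 22/89 in ≈ 0.247 in
P − Ia = 8.660 − 0.247 = 37437/4450 ≈ 8.413 in (> 0, runoff occurs)
Q: (37437/4450)² ÷ (42937/4450) = 1401528969/191069650 in (≈ 7.335 in)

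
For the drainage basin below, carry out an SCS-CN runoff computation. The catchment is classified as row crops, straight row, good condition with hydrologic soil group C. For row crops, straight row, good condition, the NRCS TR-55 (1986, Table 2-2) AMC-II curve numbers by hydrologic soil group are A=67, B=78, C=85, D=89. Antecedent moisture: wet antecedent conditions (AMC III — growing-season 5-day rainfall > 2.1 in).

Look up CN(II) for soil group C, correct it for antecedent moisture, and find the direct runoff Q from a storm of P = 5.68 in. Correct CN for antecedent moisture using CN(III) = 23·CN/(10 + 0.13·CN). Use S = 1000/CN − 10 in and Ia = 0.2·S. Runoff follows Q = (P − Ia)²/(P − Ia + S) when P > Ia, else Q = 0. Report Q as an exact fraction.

Q = 1459188242/300688775 in ≈ 4.853 in

NRCS table: row crops, straight row, good condition, soil group C → CN(II) = 85
CN(III) from CN(II)=85: (23·85)/(10 + 0.13·85) = 39100/421 ≈ 92.874
Max retention: S = 1000/(39100/421) − 10 = 300/391 in (≈ 0.767 in)
Ia = 0.2S: 0.2·0.767 = 0.153 in (exactly 60/391)
Since P=5.680 > Ia=0.153: effective rainfall P−Ia = 54022/9775 in
Q: (54022/9775)² ÷ (61522/9775) = 1459188242/300688775 in (≈ 4.853 in)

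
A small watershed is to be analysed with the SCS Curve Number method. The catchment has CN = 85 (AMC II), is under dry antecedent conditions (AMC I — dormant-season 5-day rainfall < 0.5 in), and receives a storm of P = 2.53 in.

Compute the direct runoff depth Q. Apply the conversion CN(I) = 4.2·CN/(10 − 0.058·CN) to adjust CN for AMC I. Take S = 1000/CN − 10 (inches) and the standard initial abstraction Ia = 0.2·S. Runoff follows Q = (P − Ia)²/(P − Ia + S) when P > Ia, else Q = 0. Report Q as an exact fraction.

Q = 404291449/834273300 in ≈ 0.485 in

Dry (AMC I): CN(I) = 4.2·85/(10 − 0.058·85) = 357/(507/100) = 11900/169 ≈ 70.414
Retention S: 1000/CN − 10 with CN=70.414 → S = 500/119 ≈ 4.202 in
Ia = 0.2·(500/119) = 100/119 in ≈ 0.840 in
Since P=2.530 > Ia=0.840: effective rainfall P−Ia = 20107/11900 in
Runoff Q = (P−Ia)²/(P−Ia+S) = (1.690)²/(1.690+4.202) = 404291449/834273300 ≈ 0.485 in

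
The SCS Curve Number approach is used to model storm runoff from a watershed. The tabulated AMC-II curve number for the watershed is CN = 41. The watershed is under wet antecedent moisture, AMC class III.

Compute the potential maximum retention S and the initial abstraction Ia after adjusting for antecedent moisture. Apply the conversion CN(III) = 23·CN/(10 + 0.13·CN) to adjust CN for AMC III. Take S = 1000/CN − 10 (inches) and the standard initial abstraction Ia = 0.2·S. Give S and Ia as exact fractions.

S = 5900/943 in ≈ 6.257 in; Ia = 1180/943 in ≈ 1.251 in

Wet (AMC III): CN(III) = 23·41/(10 + 0.13·41) = 943/(1533/100) = 94300/1533 ≈ 61.513
Retention S: 1000/CN − 10 with CN=61.513 → S = 5900/943 ≈ 6.257 in
Ia = 0.2S: 0.2·6.257 = 1.251 in (exactly 1180/943)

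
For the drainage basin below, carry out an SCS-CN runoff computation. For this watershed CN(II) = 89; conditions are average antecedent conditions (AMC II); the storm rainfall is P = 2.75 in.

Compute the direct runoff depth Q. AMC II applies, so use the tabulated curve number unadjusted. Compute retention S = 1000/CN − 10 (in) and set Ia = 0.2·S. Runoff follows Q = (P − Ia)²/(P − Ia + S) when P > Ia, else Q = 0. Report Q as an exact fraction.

Q = 6561/3916 in ≈ 1.675 in

CN(II) = 89; AMC II needs no correction.
Max retention: S = 1000/89 − 10 = 110/89 in (≈ 1.236 in)
Ia = 0.2S: 0.2·1.236 = 0.247 in (exactly 22/89)
P − Ia = 2.750 − 0.247 = 891/356 ≈ 2.503 in (> 0, runoff occurs)
Q: (891/356)² ÷ (1331/356) = 6561/3916 in (≈ 1.675 in)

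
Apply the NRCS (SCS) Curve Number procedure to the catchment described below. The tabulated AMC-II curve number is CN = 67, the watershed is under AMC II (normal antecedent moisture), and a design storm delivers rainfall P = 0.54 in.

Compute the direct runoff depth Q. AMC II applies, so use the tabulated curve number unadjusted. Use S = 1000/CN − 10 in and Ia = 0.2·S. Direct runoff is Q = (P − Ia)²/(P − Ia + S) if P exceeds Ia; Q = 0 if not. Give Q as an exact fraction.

CN(II) = 67; AMC II needs no correction.
Max retention: S = 1000/67 − 10 = 330/67 in (≈ 4.925 in)
Ia = 0.2·(330/67) = 66/67 in ≈ 0.985 in
P = 0.540 ≤ Ia = 0.985 in: entire storm abstracted, Q = 0.

Q = 0 in ≈ 0.000 in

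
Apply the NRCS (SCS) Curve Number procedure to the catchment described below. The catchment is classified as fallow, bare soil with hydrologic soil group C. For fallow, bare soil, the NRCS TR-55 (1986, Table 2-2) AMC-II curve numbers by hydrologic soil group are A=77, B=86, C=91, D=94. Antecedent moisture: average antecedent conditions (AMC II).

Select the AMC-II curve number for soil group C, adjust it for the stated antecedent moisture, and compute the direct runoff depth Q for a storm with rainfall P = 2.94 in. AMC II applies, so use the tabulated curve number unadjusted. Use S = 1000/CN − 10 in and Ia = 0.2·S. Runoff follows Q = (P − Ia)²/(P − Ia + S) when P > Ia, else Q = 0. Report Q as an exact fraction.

NRCS table: fallow, bare soil, soil group C → CN(II) = 91
AMC II — tabulated CN = 91 applies directly.
Max retention: S = 1000/91 − 10 = 90/91 in (≈ 0.989 in)
Ia = 0.2·(90/91) = 18/91 in ≈ 0.198 in
P − Ia = 2.940 − 0.198 = 12477/4550 ≈ 2.742 in (> 0, runoff occurs)
Q = (12477/4550)²/((12477/4550) + 90/91) = (155675529/20702500)/(16977/4550) = 51891843/25748450 in ≈ 2.015 in

Q = 51891843/25748450 in ≈ 2.015 in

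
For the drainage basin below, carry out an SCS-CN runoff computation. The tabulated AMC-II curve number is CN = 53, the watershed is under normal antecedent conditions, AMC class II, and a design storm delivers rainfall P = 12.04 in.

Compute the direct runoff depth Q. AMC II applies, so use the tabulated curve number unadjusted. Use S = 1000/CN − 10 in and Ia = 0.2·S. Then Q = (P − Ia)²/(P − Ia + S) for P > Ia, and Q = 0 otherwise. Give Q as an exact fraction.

Average conditions: CN = 53 (no AMC adjustment).
Max retention: S = 1000/53 − 10 = 470/53 in (≈ 8.868 in)
Ia = 0.2·(470/53) = 94/53 in ≈ 1.774 in
Excess rainfall: 12.040 − 1.774 = 10.266 in; P > Ia so Q > 0
Q: (13603/1325)² ÷ (25353/1325) = 185041609/33592725 in (≈ 5.508 in)

Q = 185041609/33592725 in ≈ 5.508 in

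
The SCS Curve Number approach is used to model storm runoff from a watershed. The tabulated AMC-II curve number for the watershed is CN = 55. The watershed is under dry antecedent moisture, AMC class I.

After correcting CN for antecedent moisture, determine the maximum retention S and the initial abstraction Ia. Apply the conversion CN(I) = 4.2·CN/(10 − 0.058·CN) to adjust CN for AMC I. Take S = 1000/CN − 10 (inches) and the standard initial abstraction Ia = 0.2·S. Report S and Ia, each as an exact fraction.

S = 1500/77 in ≈ 19.481 in; Ia = 300/77 in ≈ 3.896 in

CN(I) from CN(II)=55: (4.2·55)/(10 − 0.058·55) = 7700/227 ≈ 33.921
S = 1000/(7700/227) − 10 = 1500/77 in ≈ 19.481 in
Ia = 0.2·(1500/77) = 300/77 in ≈ 3.896 in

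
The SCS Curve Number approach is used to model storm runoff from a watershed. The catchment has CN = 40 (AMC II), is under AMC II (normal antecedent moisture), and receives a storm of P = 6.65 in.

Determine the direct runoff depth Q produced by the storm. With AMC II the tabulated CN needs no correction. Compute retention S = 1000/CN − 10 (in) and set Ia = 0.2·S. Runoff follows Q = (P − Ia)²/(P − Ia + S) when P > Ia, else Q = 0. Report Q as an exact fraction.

Average conditions: CN = 40 (no AMC adjustment).
Retention S: 1000/CN − 10 with CN=40.000 → S = 15 ≈ 15.000 in
Ia = 0.2·15 = 3 in ≈ 3.000 in
P − Ia = 6.650 − 3.000 = 73/20 ≈ 3.650 in (> 0, runoff occurs)
Runoff Q = (P−Ia)²/(P−Ia+S) = (3.650)²/(3.650+15.000) = 5329/7460 ≈ 0.714 in

Q = 5329/7460 in ≈ 0.714 in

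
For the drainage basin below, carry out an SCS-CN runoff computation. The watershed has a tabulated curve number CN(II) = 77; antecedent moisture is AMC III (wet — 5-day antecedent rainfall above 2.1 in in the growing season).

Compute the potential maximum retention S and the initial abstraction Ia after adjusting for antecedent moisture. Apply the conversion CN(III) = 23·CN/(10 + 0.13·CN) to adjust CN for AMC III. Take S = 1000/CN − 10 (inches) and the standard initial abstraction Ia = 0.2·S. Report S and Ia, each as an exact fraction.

S = 100/77 in ≈ 1.299 in; Ia = 20/77 in ≈ 0.260 in

CN(III) from CN(II)=77: (23·77)/(10 + 0.13·77) = 7700/87 ≈ 88.506
Max retention: S = 1000/(7700/87) − 10 = 100/77 in (≈ 1.299 in)
Ia = 0.2·(100/77) = 20/77 in ≈ 0.260 in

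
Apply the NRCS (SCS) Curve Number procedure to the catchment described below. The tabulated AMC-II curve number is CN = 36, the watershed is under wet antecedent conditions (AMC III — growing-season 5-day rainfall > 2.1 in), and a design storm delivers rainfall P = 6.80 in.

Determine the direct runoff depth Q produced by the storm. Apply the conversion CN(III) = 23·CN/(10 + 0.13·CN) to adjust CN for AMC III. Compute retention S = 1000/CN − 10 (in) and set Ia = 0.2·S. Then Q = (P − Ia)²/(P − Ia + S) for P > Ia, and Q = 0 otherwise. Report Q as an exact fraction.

CN(III) from CN(II)=36: (23·36)/(10 + 0.13·36) = 20700/367 ≈ 56.403
Retention S: 1000/CN − 10 with CN=56.403 → S = 1600/207 ≈ 7.729 in
Ia = 0.2·(1600/207) = 320/207 in ≈ 1.546 in
Since P=6.800 > Ia=1.546: effective rainfall P−Ia = 5438/1035 in
Q = (5438/1035)²/((5438/1035) + 1600/207) = (29571844/1071225)/(13438/1035) = 14785922/6954165 in ≈ 2.126 in

Q = 14785922/6954165 in ≈ 2.126 in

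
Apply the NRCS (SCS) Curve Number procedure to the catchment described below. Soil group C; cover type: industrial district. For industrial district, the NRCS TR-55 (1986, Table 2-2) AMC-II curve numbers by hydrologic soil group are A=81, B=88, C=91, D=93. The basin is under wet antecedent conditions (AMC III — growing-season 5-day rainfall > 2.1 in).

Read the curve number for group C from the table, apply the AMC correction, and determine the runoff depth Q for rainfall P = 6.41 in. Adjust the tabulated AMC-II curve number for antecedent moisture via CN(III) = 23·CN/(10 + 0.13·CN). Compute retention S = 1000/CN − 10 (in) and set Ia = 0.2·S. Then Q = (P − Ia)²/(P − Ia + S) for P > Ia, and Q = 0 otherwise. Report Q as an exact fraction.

NRCS table: industrial district, soil group C → CN(II) = 91
CN(III) from CN(II)=91: (23·91)/(10 + 0.13·91) = 209300/2183 ≈ 95.877
S = 1000/(209300/2183) − 10 = 900/2093 in ≈ 0.430 in
Ia = 0.2·(900/2093) = 180/2093 in ≈ 0.086 in
P − Ia = 6.410 − 0.086 = 1323613/209300 ≈ 6.324 in (> 0, runoff occurs)
Runoff Q = (P−Ia)²/(P−Ia+S) = (6.324)²/(6.324+0.430) = 1751951373769/295869200900 ≈ 5.921 in

Q = 1751951373769/295869200900 in ≈ 5.921 in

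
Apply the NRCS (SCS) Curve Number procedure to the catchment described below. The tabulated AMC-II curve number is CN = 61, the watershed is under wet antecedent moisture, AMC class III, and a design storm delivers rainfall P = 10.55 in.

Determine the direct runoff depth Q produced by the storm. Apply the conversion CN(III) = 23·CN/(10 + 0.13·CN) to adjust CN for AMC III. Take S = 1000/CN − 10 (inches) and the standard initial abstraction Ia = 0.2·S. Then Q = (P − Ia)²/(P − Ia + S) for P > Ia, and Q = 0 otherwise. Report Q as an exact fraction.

Wet (AMC III): CN(III) = 23·61/(10 + 0.13·61) = 1403/(1793/100) = 140300/1793 ≈ 78.249
Max retention: S = 1000/(140300/1793) − 10 = 3900/1403 in (≈ 2.780 in)
Initial abstraction Ia = S/5 = (3900/1403)/5 = 780/1403 ≈ 0.556 in
Excess rainfall: 10.550 − 0.556 = 9.994 in; P > Ia so Q > 0
Q = (280433/28060)²/((280433/28060) + 3900/1403) = (78642667489/787363600)/(358433/28060) = 78642667489/10057629980 in ≈ 7.819 in

Q = 78642667489/10057629980 in ≈ 7.819 in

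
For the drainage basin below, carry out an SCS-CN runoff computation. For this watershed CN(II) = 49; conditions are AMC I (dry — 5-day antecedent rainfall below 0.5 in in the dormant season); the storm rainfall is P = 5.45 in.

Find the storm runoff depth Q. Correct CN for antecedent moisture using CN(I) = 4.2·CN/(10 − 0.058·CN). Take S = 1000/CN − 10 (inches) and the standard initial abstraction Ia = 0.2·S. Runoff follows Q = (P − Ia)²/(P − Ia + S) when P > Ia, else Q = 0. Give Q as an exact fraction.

Q = 11471769/1189434820 in ≈ 0.010 in

CN(I) from CN(II)=49: (4.2·49)/(10 − 0.058·49) = 34300/1193 ≈ 28.751
Max retention: S = 1000/(34300/1193) − 10 = 8500/343 in (≈ 24.781 in)
Ia = 0.2·(8500/343) = 1700/343 in ≈ 4.956 in
Excess rainfall: 5.450 − 4.956 = 0.494 in; P > Ia so Q > 0
Q: (3387/6860)² ÷ (173387/6860) = 11471769/1189434820 in (≈ 0.010 in)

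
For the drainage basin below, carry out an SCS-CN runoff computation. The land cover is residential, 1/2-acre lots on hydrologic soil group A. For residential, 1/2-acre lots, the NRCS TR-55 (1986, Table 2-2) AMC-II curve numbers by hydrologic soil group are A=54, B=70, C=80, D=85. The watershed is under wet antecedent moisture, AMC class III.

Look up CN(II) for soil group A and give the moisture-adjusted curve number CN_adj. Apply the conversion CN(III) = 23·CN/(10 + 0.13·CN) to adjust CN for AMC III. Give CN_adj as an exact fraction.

CN_adj = 2700/37 ≈ 72.973

NRCS table: residential, 1/2-acre lots, soil group A → CN(II) = 54
Wet (AMC III): CN(III) = 23·54/(10 + 0.13·54) = 1242/(851/50) = 2700/37 ≈ 72.973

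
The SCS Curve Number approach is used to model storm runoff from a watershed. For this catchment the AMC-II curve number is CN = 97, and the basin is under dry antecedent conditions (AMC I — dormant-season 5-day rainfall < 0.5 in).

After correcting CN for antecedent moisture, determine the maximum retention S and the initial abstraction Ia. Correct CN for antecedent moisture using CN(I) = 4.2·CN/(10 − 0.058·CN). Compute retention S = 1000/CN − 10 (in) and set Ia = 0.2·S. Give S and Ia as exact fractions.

S = 500/679 in ≈ 0.736 in; Ia = 100/679 in ≈ 0.147 in

CN(I) from CN(II)=97: (4.2·97)/(10 − 0.058·97) = 67900/729 ≈ 93.141
S = 1000/(67900/729) − 10 = 500/679 in ≈ 0.736 in
Ia = 0.2·(500/679) = 100/679 in ≈ 0.147 in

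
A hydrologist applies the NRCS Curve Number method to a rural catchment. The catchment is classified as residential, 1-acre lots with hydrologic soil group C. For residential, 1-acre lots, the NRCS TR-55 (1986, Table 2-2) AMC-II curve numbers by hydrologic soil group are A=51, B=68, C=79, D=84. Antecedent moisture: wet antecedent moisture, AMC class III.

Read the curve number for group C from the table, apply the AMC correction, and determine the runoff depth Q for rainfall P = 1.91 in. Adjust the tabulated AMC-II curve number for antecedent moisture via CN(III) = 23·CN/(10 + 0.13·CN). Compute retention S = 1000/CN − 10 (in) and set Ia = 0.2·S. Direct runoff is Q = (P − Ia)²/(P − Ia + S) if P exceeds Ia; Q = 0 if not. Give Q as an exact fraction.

Q = 93053672209/93584039900 in ≈ 0.994 in

NRCS table: residential, 1-acre lots, soil group C → CN(II) = 79
CN(III) from CN(II)=79: (23·79)/(10 + 0.13·79) = 181700/2027 ≈ 89.640
S = 1000/(181700/2027) − 10 = 2100/1817 in ≈ 1.156 in
Ia = 0.2S: 0.2·1.156 = 0.231 in (exactly 420/1817)
Since P=1.910 > Ia=0.231: effective rainfall P−Ia = 305047/181700 in
Q = (305047/181700)²/((305047/181700) + 2100/1817) = (93053672209/33014890000)/(515047/181700) = 93053672209/93584039900 in ≈ 0.994 in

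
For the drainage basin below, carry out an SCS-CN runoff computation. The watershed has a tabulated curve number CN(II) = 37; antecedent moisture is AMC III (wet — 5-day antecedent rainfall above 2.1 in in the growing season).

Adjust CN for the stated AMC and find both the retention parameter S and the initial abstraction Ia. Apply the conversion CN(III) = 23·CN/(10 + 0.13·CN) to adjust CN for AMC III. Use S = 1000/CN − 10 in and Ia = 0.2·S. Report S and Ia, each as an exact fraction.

Wet (AMC III): CN(III) = 23·37/(10 + 0.13·37) = 851/(1481/100) = 85100/1481 ≈ 57.461
Retention S: 1000/CN − 10 with CN=57.461 → S = 6300/851 ≈ 7.403 in
Ia = 0.2S: 0.2·7.403 = 1.481 in (exactly 1260/851)

S = 6300/851 in ≈ 7.403 in; Ia = 1260/851 in ≈ 1.481 in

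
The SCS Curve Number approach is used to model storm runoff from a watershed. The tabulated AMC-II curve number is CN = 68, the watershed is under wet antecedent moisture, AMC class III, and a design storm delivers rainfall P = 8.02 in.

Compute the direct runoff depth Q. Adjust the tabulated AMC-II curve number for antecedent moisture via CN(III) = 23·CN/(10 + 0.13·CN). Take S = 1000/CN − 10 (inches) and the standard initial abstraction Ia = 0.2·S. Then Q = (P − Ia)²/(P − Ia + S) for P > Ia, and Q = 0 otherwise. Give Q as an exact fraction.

Q = 22138761681/3690864050 in ≈ 5.998 in

Adjust CN=68 to AMC III: 23·68/(10 + 0.13·68) → 1564 ÷ (471/25) = 39100/471 ≈ 83.015
S = 1000/(39100/471) − 10 = 800/391 in ≈ 2.046 in
Ia = 0.2S: 0.2·2.046 = 0.409 in (exactly 160/391)
P − Ia = 8.020 − 0.409 = 148791/19550 ≈ 7.611 in (> 0, runoff occurs)
Q = (148791/19550)²/((148791/19550) + 800/391) = (22138761681/382202500)/(188791/19550) = 22138761681/3690864050 in ≈ 5.998 in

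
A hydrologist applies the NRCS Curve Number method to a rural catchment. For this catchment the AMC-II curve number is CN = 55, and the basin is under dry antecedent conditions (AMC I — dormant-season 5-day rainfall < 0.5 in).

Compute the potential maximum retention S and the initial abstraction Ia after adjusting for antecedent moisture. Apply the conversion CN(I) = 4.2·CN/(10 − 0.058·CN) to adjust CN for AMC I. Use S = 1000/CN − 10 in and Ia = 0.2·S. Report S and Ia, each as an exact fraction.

CN(I) from CN(II)=55: (4.2·55)/(10 − 0.058·55) = 7700/227 ≈ 33.921
S = 1000/(7700/227) − 10 = 1500/77 in ≈ 19.481 in
Ia = 0.2·(1500/77) = 300/77 in ≈ 3.896 in

S = 1500/77 in ≈ 19.481 in; Ia = 300/77 in ≈ 3.896 in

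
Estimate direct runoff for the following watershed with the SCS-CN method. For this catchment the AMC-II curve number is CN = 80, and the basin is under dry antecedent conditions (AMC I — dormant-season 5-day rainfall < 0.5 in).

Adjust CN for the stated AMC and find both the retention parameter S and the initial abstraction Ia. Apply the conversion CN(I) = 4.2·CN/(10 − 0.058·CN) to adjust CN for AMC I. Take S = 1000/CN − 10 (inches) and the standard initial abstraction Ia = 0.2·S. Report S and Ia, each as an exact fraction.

S = 125/21 in ≈ 5.952 in; Ia = 25/21 in ≈ 1.190 in

Adjust CN=80 to AMC I: 4.2·80/(10 − 0.058·80) → 336 ÷ (134/25) = 4200/67 ≈ 62.687
Retention S: 1000/CN − 10 with CN=62.687 → S = 125/21 ≈ 5.952 in
Initial abstraction Ia = S/5 = (125/21)/5 = 25/21 ≈ 1.190 in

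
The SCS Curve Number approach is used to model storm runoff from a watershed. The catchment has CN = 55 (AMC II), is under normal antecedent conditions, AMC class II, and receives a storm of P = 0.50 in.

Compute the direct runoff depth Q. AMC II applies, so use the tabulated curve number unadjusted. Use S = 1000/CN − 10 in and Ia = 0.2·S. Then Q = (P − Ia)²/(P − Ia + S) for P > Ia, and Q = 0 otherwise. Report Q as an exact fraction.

CN(II) = 55; AMC II needs no correction.
Max retention: S = 1000/55 − 10 = 90/11 in (≈ 8.182 in)
Ia = 0.2·(90/11) = 18/11 in ≈ 1.636 in
P = 0.500 ≤ Ia = 1.636 in: entire storm abstracted, Q = 0.

Q = 0 in ≈ 0.000 in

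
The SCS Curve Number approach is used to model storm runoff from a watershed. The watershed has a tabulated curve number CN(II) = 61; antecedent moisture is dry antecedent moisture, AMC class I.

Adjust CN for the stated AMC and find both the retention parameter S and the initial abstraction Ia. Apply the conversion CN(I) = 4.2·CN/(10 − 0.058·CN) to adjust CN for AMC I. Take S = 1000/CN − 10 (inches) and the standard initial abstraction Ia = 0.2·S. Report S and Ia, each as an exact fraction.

Dry (AMC I): CN(I) = 4.2·61/(10 − 0.058·61) = (1281/5)/(3231/500) = 42700/1077 ≈ 39.647
Max retention: S = 1000/(42700/1077) − 10 = 6500/427 in (≈ 15.222 in)
Ia = 0.2·(6500/427) = 1300/427 in ≈ 3.044 in

S = 6500/427 in ≈ 15.222 in; Ia = 1300/427 in ≈ 3.044 in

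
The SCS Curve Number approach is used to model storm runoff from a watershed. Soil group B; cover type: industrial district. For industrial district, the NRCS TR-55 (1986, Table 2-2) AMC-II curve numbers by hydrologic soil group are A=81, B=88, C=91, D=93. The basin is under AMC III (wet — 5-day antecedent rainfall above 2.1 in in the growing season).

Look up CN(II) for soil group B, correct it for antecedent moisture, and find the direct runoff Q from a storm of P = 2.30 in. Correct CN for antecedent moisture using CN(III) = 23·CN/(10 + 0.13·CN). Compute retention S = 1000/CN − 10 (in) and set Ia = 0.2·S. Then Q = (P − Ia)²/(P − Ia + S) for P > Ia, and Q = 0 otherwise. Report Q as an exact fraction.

NRCS table: industrial district, soil group B → CN(II) = 88
Adjust CN=88 to AMC III: 23·88/(10 + 0.13·88) → 2024 ÷ (536/25) = 6325/67 ≈ 94.403
Retention S: 1000/CN − 10 with CN=94.403 → S = 150/253 ≈ 0.593 in
Ia = 0.2S: 0.2·0.593 = 0.119 in (exactly 30/253)
Excess rainfall: 2.300 − 0.119 = 2.181 in; P > Ia so Q > 0
Q = (5519/2530)²/((5519/2530) + 150/253) = (30459361/6400900)/(7019/2530) = 30459361/17758070 in ≈ 1.715 in

Q = 30459361/17758070 in ≈ 1.715 in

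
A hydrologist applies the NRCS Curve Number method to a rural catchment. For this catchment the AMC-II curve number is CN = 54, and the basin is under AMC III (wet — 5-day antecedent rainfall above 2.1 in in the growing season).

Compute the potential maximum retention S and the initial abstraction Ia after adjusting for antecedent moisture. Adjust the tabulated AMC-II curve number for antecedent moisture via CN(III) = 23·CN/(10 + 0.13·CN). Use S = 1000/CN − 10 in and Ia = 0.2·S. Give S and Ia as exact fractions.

S = 100/27 in ≈ 3.704 in; Ia = 20/27 in ≈ 0.741 in

Adjust CN=54 to AMC III: 23·54/(10 + 0.13·54) → 1242 ÷ (851/50) = 2700/37 ≈ 72.973
S = 1000/(2700/37) − 10 = 100/27 in ≈ 3.704 in
Ia = 0.2·(100/27) = 20/27 in ≈ 0.741 in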